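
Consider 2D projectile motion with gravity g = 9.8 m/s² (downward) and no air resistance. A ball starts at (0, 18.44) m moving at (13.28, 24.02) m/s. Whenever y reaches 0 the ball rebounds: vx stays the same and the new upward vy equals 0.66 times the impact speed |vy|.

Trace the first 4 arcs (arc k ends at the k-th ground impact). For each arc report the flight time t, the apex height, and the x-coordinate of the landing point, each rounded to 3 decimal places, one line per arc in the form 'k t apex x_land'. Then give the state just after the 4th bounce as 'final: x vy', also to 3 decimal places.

Arc 1: start y=18.440, vy=24.020 → t=5.577, apex=47.877, x_land=74.060, impact vy=-30.633
  bounce: vy ← 0.66·30.633 = 20.218
Arc 2: start y=0.000, vy=20.218 → t=4.126, apex=20.855, x_land=128.855, impact vy=-20.218
  bounce: vy ← 0.66·20.218 = 13.344
Arc 3: start y=0.000, vy=13.344 → t=2.723, apex=9.084, x_land=165.019, impact vy=-13.344
  bounce: vy ← 0.66·13.344 = 8.807
Arc 4: start y=0.000, vy=8.807 → t=1.797, apex=3.957, x_land=188.888, impact vy=-8.807
  bounce: vy ← 0.66·8.807 = 5.813

1 5.577 47.877 74.060
2 4.126 20.855 128.855
3 2.723 9.084 165.019
4 1.797 3.957 188.888
final: 188.888 5.813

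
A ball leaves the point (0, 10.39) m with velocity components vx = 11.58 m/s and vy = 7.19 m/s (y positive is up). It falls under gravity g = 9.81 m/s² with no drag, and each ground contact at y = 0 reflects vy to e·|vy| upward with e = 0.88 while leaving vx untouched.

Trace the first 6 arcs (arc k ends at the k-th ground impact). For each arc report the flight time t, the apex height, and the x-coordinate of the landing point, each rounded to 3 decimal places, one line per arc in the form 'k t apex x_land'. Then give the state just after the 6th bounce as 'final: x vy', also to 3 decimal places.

Arc 1: start y=10.390, vy=7.190 → t=2.362, apex=13.025, x_land=27.357, impact vy=-15.986
  bounce: vy ← 0.88·15.986 = 14.068
Arc 2: start y=0.000, vy=14.068 → t=2.868, apex=10.086, x_land=60.569, impact vy=-14.068
  bounce: vy ← 0.88·14.068 = 12.379
Arc 3: start y=0.000, vy=12.379 → t=2.524, apex=7.811, x_land=89.795, impact vy=-12.379
  bounce: vy ← 0.88·12.379 = 10.894
Arc 4: start y=0.000, vy=10.894 → t=2.221, apex=6.049, x_land=115.514, impact vy=-10.894
  bounce: vy ← 0.88·10.894 = 9.587
Arc 5: start y=0.000, vy=9.587 → t=1.954, apex=4.684, x_land=138.147, impact vy=-9.587
  bounce: vy ← 0.88·9.587 = 8.436
Arc 6: start y=0.000, vy=8.436 → t=1.720, apex=3.627, x_land=158.064, impact vy=-8.436
  bounce: vy ← 0.88·8.436 = 7.424

1 2.362 13.025 27.357
2 2.868 10.086 60.569
3 2.524 7.811 89.795
4 2.221 6.049 115.514
5 1.954 4.684 138.147
6 1.720 3.627 158.064
final: 158.064 7.424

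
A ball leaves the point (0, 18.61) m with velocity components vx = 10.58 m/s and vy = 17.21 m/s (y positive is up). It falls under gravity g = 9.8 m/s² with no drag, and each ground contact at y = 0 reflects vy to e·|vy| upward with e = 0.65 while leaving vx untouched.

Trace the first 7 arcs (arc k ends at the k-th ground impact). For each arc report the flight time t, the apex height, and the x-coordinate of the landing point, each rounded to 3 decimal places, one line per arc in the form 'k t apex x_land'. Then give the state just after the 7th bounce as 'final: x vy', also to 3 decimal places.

Arc 1: start y=18.610, vy=17.210 → t=4.379, apex=33.721, x_land=46.335, impact vy=-25.709
  bounce: vy ← 0.65·25.709 = 16.711
Arc 2: start y=0.000, vy=16.711 → t=3.410, apex=14.247, x_land=82.416, impact vy=-16.711
  bounce: vy ← 0.65·16.711 = 10.862
Arc 3: start y=0.000, vy=10.862 → t=2.217, apex=6.019, x_land=105.869, impact vy=-10.862
  bounce: vy ← 0.65·10.862 = 7.060
Arc 4: start y=0.000, vy=7.060 → t=1.441, apex=2.543, x_land=121.114, impact vy=-7.060
  bounce: vy ← 0.65·7.060 = 4.589
Arc 5: start y=0.000, vy=4.589 → t=0.937, apex=1.075, x_land=131.022, impact vy=-4.589
  bounce: vy ← 0.65·4.589 = 2.983
Arc 6: start y=0.000, vy=2.983 → t=0.609, apex=0.454, x_land=137.463, impact vy=-2.983
  bounce: vy ← 0.65·2.983 = 1.939
Arc 7: start y=0.000, vy=1.939 → t=0.396, apex=0.192, x_land=141.650, impact vy=-1.939
  bounce: vy ← 0.65·1.939 = 1.260

1 4.379 33.721 46.335
2 3.410 14.247 82.416
3 2.217 6.019 105.869
4 1.441 2.543 121.114
5 0.937 1.075 131.022
6 0.609 0.454 137.463
7 0.396 0.192 141.650
final: 141.650 1.260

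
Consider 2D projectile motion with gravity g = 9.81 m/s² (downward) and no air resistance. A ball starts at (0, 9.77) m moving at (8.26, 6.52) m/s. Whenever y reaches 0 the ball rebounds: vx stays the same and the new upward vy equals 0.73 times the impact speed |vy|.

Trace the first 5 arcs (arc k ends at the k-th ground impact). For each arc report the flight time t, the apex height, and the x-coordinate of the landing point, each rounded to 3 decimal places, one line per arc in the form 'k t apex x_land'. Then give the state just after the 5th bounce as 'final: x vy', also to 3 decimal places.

1 2.225 11.937 18.375
2 2.278 6.361 37.188
3 1.663 3.390 50.922
4 1.214 1.806 60.947
5 0.886 0.963 68.266
final: 68.266 3.173

Arc 1: start y=9.770, vy=6.520 → t=2.225, apex=11.937, x_land=18.375, impact vy=-15.304
  bounce: vy ← 0.73·15.304 = 11.172
Arc 2: start y=0.000, vy=11.172 → t=2.278, apex=6.361, x_land=37.188, impact vy=-11.172
  bounce: vy ← 0.73·11.172 = 8.155
Arc 3: start y=0.000, vy=8.155 → t=1.663, apex=3.390, x_land=50.922, impact vy=-8.155
  bounce: vy ← 0.73·8.155 = 5.953
Arc 4: start y=0.000, vy=5.953 → t=1.214, apex=1.806, x_land=60.947, impact vy=-5.953
  bounce: vy ← 0.73·5.953 = 4.346
Arc 5: start y=0.000, vy=4.346 → t=0.886, apex=0.963, x_land=68.266, impact vy=-4.346
  bounce: vy ← 0.73·4.346 = 3.173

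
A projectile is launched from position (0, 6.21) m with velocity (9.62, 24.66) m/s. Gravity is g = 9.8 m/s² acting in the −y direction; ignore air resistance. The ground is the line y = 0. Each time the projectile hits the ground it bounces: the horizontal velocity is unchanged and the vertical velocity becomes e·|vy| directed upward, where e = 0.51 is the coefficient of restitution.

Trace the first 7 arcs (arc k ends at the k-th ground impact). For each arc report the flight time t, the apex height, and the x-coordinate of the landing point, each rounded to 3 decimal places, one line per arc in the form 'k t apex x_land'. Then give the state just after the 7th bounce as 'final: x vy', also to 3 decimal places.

Arc 1: start y=6.210, vy=24.660 → t=5.273, apex=37.236, x_land=50.726, impact vy=-27.015
  bounce: vy ← 0.51·27.015 = 13.778
Arc 2: start y=0.000, vy=13.778 → t=2.812, apex=9.685, x_land=77.776, impact vy=-13.778
  bounce: vy ← 0.51·13.778 = 7.027
Arc 3: start y=0.000, vy=7.027 → t=1.434, apex=2.519, x_land=91.571, impact vy=-7.027
  bounce: vy ← 0.51·7.027 = 3.584
Arc 4: start y=0.000, vy=3.584 → t=0.731, apex=0.655, x_land=98.607, impact vy=-3.584
  bounce: vy ← 0.51·3.584 = 1.828
Arc 5: start y=0.000, vy=1.828 → t=0.373, apex=0.170, x_land=102.195, impact vy=-1.828
  bounce: vy ← 0.51·1.828 = 0.932
Arc 6: start y=0.000, vy=0.932 → t=0.190, apex=0.044, x_land=104.025, impact vy=-0.932
  bounce: vy ← 0.51·0.932 = 0.475
Arc 7: start y=0.000, vy=0.475 → t=0.097, apex=0.012, x_land=104.958, impact vy=-0.475
  bounce: vy ← 0.51·0.475 = 0.242

1 5.273 37.236 50.726
2 2.812 9.685 77.776
3 1.434 2.519 91.571
4 0.731 0.655 98.607
5 0.373 0.170 102.195
6 0.190 0.044 104.025
7 0.097 0.012 104.958
final: 104.958 0.242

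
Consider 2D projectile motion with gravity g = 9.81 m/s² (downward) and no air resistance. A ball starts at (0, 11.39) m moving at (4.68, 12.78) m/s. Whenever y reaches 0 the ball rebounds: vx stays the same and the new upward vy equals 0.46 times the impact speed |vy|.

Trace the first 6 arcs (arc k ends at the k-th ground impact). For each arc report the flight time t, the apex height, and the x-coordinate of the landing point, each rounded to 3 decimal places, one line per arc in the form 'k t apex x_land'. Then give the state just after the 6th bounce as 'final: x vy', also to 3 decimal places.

1 3.308 19.715 15.479
2 1.844 4.172 24.111
3 0.848 0.883 28.082
4 0.390 0.187 29.909
5 0.180 0.040 30.749
6 0.083 0.008 31.135
final: 31.135 0.186

Arc 1: start y=11.390, vy=12.780 → t=3.308, apex=19.715, x_land=15.479, impact vy=-19.667
  bounce: vy ← 0.46·19.667 = 9.047
Arc 2: start y=0.000, vy=9.047 → t=1.844, apex=4.172, x_land=24.111, impact vy=-9.047
  bounce: vy ← 0.46·9.047 = 4.162
Arc 3: start y=0.000, vy=4.162 → t=0.848, apex=0.883, x_land=28.082, impact vy=-4.162
  bounce: vy ← 0.46·4.162 = 1.914
Arc 4: start y=0.000, vy=1.914 → t=0.390, apex=0.187, x_land=29.909, impact vy=-1.914
  bounce: vy ← 0.46·1.914 = 0.881
Arc 5: start y=0.000, vy=0.881 → t=0.180, apex=0.040, x_land=30.749, impact vy=-0.881
  bounce: vy ← 0.46·0.881 = 0.405
Arc 6: start y=0.000, vy=0.405 → t=0.083, apex=0.008, x_land=31.135, impact vy=-0.405
  bounce: vy ← 0.46·0.405 = 0.186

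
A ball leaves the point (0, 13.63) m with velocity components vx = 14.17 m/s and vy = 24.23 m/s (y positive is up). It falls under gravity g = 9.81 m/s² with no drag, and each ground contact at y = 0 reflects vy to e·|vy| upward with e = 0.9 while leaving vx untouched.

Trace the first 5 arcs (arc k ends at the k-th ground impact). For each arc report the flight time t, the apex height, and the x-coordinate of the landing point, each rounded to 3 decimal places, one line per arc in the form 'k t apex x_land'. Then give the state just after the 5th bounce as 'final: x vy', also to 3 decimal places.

1 5.450 43.553 77.223
2 5.364 35.278 153.226
3 4.827 28.575 221.629
4 4.345 23.146 283.192
5 3.910 18.748 338.599
final: 338.599 17.261

Arc 1: start y=13.630, vy=24.230 → t=5.450, apex=43.553, x_land=77.223, impact vy=-29.232
  bounce: vy ← 0.9·29.232 = 26.309
Arc 2: start y=0.000, vy=26.309 → t=5.364, apex=35.278, x_land=153.226, impact vy=-26.309
  bounce: vy ← 0.9·26.309 = 23.678
Arc 3: start y=0.000, vy=23.678 → t=4.827, apex=28.575, x_land=221.629, impact vy=-23.678
  bounce: vy ← 0.9·23.678 = 21.310
Arc 4: start y=0.000, vy=21.310 → t=4.345, apex=23.146, x_land=283.192, impact vy=-21.310
  bounce: vy ← 0.9·21.310 = 19.179
Arc 5: start y=0.000, vy=19.179 → t=3.910, apex=18.748, x_land=338.599, impact vy=-19.179
  bounce: vy ← 0.9·19.179 = 17.261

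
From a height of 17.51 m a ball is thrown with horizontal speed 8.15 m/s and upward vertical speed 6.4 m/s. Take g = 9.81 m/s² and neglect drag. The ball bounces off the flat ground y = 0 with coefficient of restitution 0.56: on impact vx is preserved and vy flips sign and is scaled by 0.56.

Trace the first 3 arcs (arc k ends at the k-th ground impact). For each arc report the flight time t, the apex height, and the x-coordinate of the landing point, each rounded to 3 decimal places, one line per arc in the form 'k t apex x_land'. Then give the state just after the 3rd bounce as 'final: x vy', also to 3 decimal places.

Arc 1: start y=17.510, vy=6.400 → t=2.651, apex=19.598, x_land=21.608, impact vy=-19.609
  bounce: vy ← 0.56·19.609 = 10.981
Arc 2: start y=0.000, vy=10.981 → t=2.239, apex=6.146, x_land=39.853, impact vy=-10.981
  bounce: vy ← 0.56·10.981 = 6.149
Arc 3: start y=0.000, vy=6.149 → t=1.254, apex=1.927, x_land=50.071, impact vy=-6.149
  bounce: vy ← 0.56·6.149 = 3.444

1 2.651 19.598 21.608
2 2.239 6.146 39.853
3 1.254 1.927 50.071
final: 50.071 3.444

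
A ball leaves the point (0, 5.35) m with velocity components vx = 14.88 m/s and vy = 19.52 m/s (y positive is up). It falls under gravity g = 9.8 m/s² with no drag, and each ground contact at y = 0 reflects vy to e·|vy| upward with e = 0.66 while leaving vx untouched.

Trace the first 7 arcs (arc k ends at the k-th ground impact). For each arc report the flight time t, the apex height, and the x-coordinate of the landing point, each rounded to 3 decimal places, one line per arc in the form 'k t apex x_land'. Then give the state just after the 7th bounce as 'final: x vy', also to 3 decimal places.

Arc 1: start y=5.350, vy=19.520 → t=4.241, apex=24.790, x_land=63.108, impact vy=-22.043
  bounce: vy ← 0.66·22.043 = 14.548
Arc 2: start y=0.000, vy=14.548 → t=2.969, apex=10.799, x_land=107.287, impact vy=-14.548
  bounce: vy ← 0.66·14.548 = 9.602
Arc 3: start y=0.000, vy=9.602 → t=1.960, apex=4.704, x_land=136.446, impact vy=-9.602
  bounce: vy ← 0.66·9.602 = 6.337
Arc 4: start y=0.000, vy=6.337 → t=1.293, apex=2.049, x_land=155.690, impact vy=-6.337
  bounce: vy ← 0.66·6.337 = 4.183
Arc 5: start y=0.000, vy=4.183 → t=0.854, apex=0.893, x_land=168.392, impact vy=-4.183
  bounce: vy ← 0.66·4.183 = 2.761
Arc 6: start y=0.000, vy=2.761 → t=0.563, apex=0.389, x_land=176.774, impact vy=-2.761
  bounce: vy ← 0.66·2.761 = 1.822
Arc 7: start y=0.000, vy=1.822 → t=0.372, apex=0.169, x_land=182.307, impact vy=-1.822
  bounce: vy ← 0.66·1.822 = 1.202

1 4.241 24.790 63.108
2 2.969 10.799 107.287
3 1.960 4.704 136.446
4 1.293 2.049 155.690
5 0.854 0.893 168.392
6 0.563 0.389 176.774
7 0.372 0.169 182.307
final: 182.307 1.202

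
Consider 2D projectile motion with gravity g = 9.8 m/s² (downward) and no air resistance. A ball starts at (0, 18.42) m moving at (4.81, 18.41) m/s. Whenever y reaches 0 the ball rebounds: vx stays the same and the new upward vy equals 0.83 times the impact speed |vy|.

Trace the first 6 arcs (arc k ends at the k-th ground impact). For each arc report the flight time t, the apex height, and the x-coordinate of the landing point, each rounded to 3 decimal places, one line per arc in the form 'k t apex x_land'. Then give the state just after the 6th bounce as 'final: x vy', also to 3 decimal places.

1 4.578 35.712 22.021
2 4.481 24.602 43.577
3 3.720 16.948 61.468
4 3.087 11.676 76.318
5 2.562 8.043 88.644
6 2.127 5.541 98.874
final: 98.874 8.650

Arc 1: start y=18.420, vy=18.410 → t=4.578, apex=35.712, x_land=22.021, impact vy=-26.457
  bounce: vy ← 0.83·26.457 = 21.959
Arc 2: start y=0.000, vy=21.959 → t=4.481, apex=24.602, x_land=43.577, impact vy=-21.959
  bounce: vy ← 0.83·21.959 = 18.226
Arc 3: start y=0.000, vy=18.226 → t=3.720, apex=16.948, x_land=61.468, impact vy=-18.226
  bounce: vy ← 0.83·18.226 = 15.128
Arc 4: start y=0.000, vy=15.128 → t=3.087, apex=11.676, x_land=76.318, impact vy=-15.128
  bounce: vy ← 0.83·15.128 = 12.556
Arc 5: start y=0.000, vy=12.556 → t=2.562, apex=8.043, x_land=88.644, impact vy=-12.556
  bounce: vy ← 0.83·12.556 = 10.421
Arc 6: start y=0.000, vy=10.421 → t=2.127, apex=5.541, x_land=98.874, impact vy=-10.421
  bounce: vy ← 0.83·10.421 = 8.650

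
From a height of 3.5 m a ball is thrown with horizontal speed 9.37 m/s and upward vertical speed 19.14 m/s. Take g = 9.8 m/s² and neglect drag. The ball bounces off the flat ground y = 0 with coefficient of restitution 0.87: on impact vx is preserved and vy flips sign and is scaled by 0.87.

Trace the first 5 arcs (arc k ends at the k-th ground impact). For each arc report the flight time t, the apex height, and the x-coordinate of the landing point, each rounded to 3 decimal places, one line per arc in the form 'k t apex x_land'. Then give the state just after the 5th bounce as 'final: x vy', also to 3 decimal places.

Arc 1: start y=3.500, vy=19.140 → t=4.081, apex=22.191, x_land=38.240, impact vy=-20.855
  bounce: vy ← 0.87·20.855 = 18.144
Arc 2: start y=0.000, vy=18.144 → t=3.703, apex=16.796, x_land=72.936, impact vy=-18.144
  bounce: vy ← 0.87·18.144 = 15.785
Arc 3: start y=0.000, vy=15.785 → t=3.221, apex=12.713, x_land=103.122, impact vy=-15.785
  bounce: vy ← 0.87·15.785 = 13.733
Arc 4: start y=0.000, vy=13.733 → t=2.803, apex=9.623, x_land=129.383, impact vy=-13.733
  bounce: vy ← 0.87·13.733 = 11.948
Arc 5: start y=0.000, vy=11.948 → t=2.438, apex=7.283, x_land=152.230, impact vy=-11.948
  bounce: vy ← 0.87·11.948 = 10.395

1 4.081 22.191 38.240
2 3.703 16.796 72.936
3 3.221 12.713 103.122
4 2.803 9.623 129.383
5 2.438 7.283 152.230
final: 152.230 10.395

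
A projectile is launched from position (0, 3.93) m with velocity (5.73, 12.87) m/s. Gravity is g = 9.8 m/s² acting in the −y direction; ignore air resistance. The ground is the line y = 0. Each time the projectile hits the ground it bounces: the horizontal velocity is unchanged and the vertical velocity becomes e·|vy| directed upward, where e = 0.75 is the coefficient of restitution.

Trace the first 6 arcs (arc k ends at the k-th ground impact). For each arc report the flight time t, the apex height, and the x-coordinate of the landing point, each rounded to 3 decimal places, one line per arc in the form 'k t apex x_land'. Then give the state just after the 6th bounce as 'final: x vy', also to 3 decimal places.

1 2.903 12.381 16.633
2 2.384 6.964 30.295
3 1.788 3.917 40.542
4 1.341 2.204 48.227
5 1.006 1.239 53.991
6 0.754 0.697 58.314
final: 58.314 2.772

Arc 1: start y=3.930, vy=12.870 → t=2.903, apex=12.381, x_land=16.633, impact vy=-15.578
  bounce: vy ← 0.75·15.578 = 11.683
Arc 2: start y=0.000, vy=11.683 → t=2.384, apex=6.964, x_land=30.295, impact vy=-11.683
  bounce: vy ← 0.75·11.683 = 8.762
Arc 3: start y=0.000, vy=8.762 → t=1.788, apex=3.917, x_land=40.542, impact vy=-8.762
  bounce: vy ← 0.75·8.762 = 6.572
Arc 4: start y=0.000, vy=6.572 → t=1.341, apex=2.204, x_land=48.227, impact vy=-6.572
  bounce: vy ← 0.75·6.572 = 4.929
Arc 5: start y=0.000, vy=4.929 → t=1.006, apex=1.239, x_land=53.991, impact vy=-4.929
  bounce: vy ← 0.75·4.929 = 3.697
Arc 6: start y=0.000, vy=3.697 → t=0.754, apex=0.697, x_land=58.314, impact vy=-3.697
  bounce: vy ← 0.75·3.697 = 2.772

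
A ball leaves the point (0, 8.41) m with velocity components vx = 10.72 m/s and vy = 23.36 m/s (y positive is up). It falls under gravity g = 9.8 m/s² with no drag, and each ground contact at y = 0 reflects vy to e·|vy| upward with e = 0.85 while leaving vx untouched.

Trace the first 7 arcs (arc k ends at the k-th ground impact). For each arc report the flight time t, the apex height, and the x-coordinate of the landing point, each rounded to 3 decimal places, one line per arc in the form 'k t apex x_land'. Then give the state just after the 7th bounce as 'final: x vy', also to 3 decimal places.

1 5.104 36.251 54.711
2 4.624 26.192 104.280
3 3.930 18.923 146.413
4 3.341 13.672 182.227
5 2.840 9.878 212.668
6 2.414 7.137 238.543
7 2.052 5.156 260.537
final: 260.537 8.545

Arc 1: start y=8.410, vy=23.360 → t=5.104, apex=36.251, x_land=54.711, impact vy=-26.656
  bounce: vy ← 0.85·26.656 = 22.657
Arc 2: start y=0.000, vy=22.657 → t=4.624, apex=26.192, x_land=104.280, impact vy=-22.657
  bounce: vy ← 0.85·22.657 = 19.259
Arc 3: start y=0.000, vy=19.259 → t=3.930, apex=18.923, x_land=146.413, impact vy=-19.259
  bounce: vy ← 0.85·19.259 = 16.370
Arc 4: start y=0.000, vy=16.370 → t=3.341, apex=13.672, x_land=182.227, impact vy=-16.370
  bounce: vy ← 0.85·16.370 = 13.914
Arc 5: start y=0.000, vy=13.914 → t=2.840, apex=9.878, x_land=212.668, impact vy=-13.914
  bounce: vy ← 0.85·13.914 = 11.827
Arc 6: start y=0.000, vy=11.827 → t=2.414, apex=7.137, x_land=238.543, impact vy=-11.827
  bounce: vy ← 0.85·11.827 = 10.053
Arc 7: start y=0.000, vy=10.053 → t=2.052, apex=5.156, x_land=260.537, impact vy=-10.053
  bounce: vy ← 0.85·10.053 = 8.545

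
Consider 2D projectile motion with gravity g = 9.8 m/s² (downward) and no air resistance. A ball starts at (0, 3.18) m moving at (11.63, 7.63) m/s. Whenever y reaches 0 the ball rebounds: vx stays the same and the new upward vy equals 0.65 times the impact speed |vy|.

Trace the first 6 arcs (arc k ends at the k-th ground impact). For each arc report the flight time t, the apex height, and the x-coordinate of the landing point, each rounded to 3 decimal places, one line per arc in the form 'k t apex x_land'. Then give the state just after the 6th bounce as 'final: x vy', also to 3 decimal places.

1 1.899 6.150 22.084
2 1.456 2.598 39.023
3 0.947 1.098 50.033
4 0.615 0.464 57.189
5 0.400 0.196 61.841
6 0.260 0.083 64.864
final: 64.864 0.828

Arc 1: start y=3.180, vy=7.630 → t=1.899, apex=6.150, x_land=22.084, impact vy=-10.979
  bounce: vy ← 0.65·10.979 = 7.137
Arc 2: start y=0.000, vy=7.137 → t=1.456, apex=2.598, x_land=39.023, impact vy=-7.137
  bounce: vy ← 0.65·7.137 = 4.639
Arc 3: start y=0.000, vy=4.639 → t=0.947, apex=1.098, x_land=50.033, impact vy=-4.639
  bounce: vy ← 0.65·4.639 = 3.015
Arc 4: start y=0.000, vy=3.015 → t=0.615, apex=0.464, x_land=57.189, impact vy=-3.015
  bounce: vy ← 0.65·3.015 = 1.960
Arc 5: start y=0.000, vy=1.960 → t=0.400, apex=0.196, x_land=61.841, impact vy=-1.960
  bounce: vy ← 0.65·1.960 = 1.274
Arc 6: start y=0.000, vy=1.274 → t=0.260, apex=0.083, x_land=64.864, impact vy=-1.274
  bounce: vy ← 0.65·1.274 = 0.828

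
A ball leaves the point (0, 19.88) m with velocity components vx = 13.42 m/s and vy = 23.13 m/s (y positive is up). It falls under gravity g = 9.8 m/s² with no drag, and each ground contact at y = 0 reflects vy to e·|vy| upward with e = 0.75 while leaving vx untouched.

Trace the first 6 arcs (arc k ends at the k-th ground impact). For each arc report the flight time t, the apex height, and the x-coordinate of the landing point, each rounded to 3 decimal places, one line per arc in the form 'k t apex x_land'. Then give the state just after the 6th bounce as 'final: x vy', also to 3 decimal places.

Arc 1: start y=19.880, vy=23.130 → t=5.463, apex=47.176, x_land=73.314, impact vy=-30.408
  bounce: vy ← 0.75·30.408 = 22.806
Arc 2: start y=0.000, vy=22.806 → t=4.654, apex=26.536, x_land=135.775, impact vy=-22.806
  bounce: vy ← 0.75·22.806 = 17.104
Arc 3: start y=0.000, vy=17.104 → t=3.491, apex=14.927, x_land=182.620, impact vy=-17.104
  bounce: vy ← 0.75·17.104 = 12.828
Arc 4: start y=0.000, vy=12.828 → t=2.618, apex=8.396, x_land=217.754, impact vy=-12.828
  bounce: vy ← 0.75·12.828 = 9.621
Arc 5: start y=0.000, vy=9.621 → t=1.964, apex=4.723, x_land=244.105, impact vy=-9.621
  bounce: vy ← 0.75·9.621 = 7.216
Arc 6: start y=0.000, vy=7.216 → t=1.473, apex=2.657, x_land=263.867, impact vy=-7.216
  bounce: vy ← 0.75·7.216 = 5.412

1 5.463 47.176 73.314
2 4.654 26.536 135.775
3 3.491 14.927 182.620
4 2.618 8.396 217.754
5 1.964 4.723 244.105
6 1.473 2.657 263.867
final: 263.867 5.412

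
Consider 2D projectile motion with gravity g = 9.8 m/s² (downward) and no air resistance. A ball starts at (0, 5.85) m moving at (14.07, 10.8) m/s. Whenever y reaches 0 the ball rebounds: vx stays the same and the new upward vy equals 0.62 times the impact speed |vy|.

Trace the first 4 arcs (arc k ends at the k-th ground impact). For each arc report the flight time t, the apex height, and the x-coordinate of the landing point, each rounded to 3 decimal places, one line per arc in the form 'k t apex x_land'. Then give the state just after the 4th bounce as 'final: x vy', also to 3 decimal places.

Arc 1: start y=5.850, vy=10.800 → t=2.654, apex=11.801, x_land=37.341, impact vy=-15.209
  bounce: vy ← 0.62·15.209 = 9.429
Arc 2: start y=0.000, vy=9.429 → t=1.924, apex=4.536, x_land=64.416, impact vy=-9.429
  bounce: vy ← 0.62·9.429 = 5.846
Arc 3: start y=0.000, vy=5.846 → t=1.193, apex=1.744, x_land=81.203, impact vy=-5.846
  bounce: vy ← 0.62·5.846 = 3.625
Arc 4: start y=0.000, vy=3.625 → t=0.740, apex=0.670, x_land=91.611, impact vy=-3.625
  bounce: vy ← 0.62·3.625 = 2.247

1 2.654 11.801 37.341
2 1.924 4.536 64.416
3 1.193 1.744 81.203
4 0.740 0.670 91.611
final: 91.611 2.247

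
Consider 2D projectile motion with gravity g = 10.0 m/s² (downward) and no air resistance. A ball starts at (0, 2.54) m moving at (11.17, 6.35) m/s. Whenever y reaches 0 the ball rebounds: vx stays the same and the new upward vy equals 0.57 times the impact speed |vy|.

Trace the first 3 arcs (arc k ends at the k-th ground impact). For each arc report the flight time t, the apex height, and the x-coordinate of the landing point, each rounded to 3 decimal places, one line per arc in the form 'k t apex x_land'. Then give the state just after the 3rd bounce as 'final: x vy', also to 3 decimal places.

1 1.590 4.556 17.756
2 1.088 1.480 29.911
3 0.620 0.481 36.840
final: 36.840 1.768

Arc 1: start y=2.540, vy=6.350 → t=1.590, apex=4.556, x_land=17.756, impact vy=-9.546
  bounce: vy ← 0.57·9.546 = 5.441
Arc 2: start y=0.000, vy=5.441 → t=1.088, apex=1.480, x_land=29.911, impact vy=-5.441
  bounce: vy ← 0.57·5.441 = 3.101
Arc 3: start y=0.000, vy=3.101 → t=0.620, apex=0.481, x_land=36.840, impact vy=-3.101
  bounce: vy ← 0.57·3.101 = 1.768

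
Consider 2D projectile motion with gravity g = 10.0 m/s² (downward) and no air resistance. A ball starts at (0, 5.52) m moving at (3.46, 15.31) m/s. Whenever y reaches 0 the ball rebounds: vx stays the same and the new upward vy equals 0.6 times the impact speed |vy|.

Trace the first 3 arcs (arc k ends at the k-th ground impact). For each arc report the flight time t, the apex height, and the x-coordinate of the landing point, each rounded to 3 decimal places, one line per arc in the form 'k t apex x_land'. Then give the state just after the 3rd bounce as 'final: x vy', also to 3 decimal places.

1 3.388 17.240 11.722
2 2.228 6.206 19.432
3 1.337 2.234 24.058
final: 24.058 4.011

Arc 1: start y=5.520, vy=15.310 → t=3.388, apex=17.240, x_land=11.722, impact vy=-18.569
  bounce: vy ← 0.6·18.569 = 11.141
Arc 2: start y=0.000, vy=11.141 → t=2.228, apex=6.206, x_land=19.432, impact vy=-11.141
  bounce: vy ← 0.6·11.141 = 6.685
Arc 3: start y=0.000, vy=6.685 → t=1.337, apex=2.234, x_land=24.058, impact vy=-6.685
  bounce: vy ← 0.6·6.685 = 4.011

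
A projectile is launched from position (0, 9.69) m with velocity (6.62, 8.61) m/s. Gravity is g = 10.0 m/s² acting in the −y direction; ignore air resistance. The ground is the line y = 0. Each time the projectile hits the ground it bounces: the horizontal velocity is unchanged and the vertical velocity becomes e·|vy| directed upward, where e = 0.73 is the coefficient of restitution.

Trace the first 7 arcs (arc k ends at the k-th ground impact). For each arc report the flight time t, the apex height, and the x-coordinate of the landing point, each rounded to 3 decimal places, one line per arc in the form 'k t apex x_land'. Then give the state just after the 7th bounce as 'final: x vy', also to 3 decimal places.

Arc 1: start y=9.690, vy=8.610 → t=2.498, apex=13.397, x_land=16.536, impact vy=-16.369
  bounce: vy ← 0.73·16.369 = 11.949
Arc 2: start y=0.000, vy=11.949 → t=2.390, apex=7.139, x_land=32.356, impact vy=-11.949
  bounce: vy ← 0.73·11.949 = 8.723
Arc 3: start y=0.000, vy=8.723 → t=1.745, apex=3.804, x_land=43.906, impact vy=-8.723
  bounce: vy ← 0.73·8.723 = 6.368
Arc 4: start y=0.000, vy=6.368 → t=1.274, apex=2.027, x_land=52.336, impact vy=-6.368
  bounce: vy ← 0.73·6.368 = 4.648
Arc 5: start y=0.000, vy=4.648 → t=0.930, apex=1.080, x_land=58.491, impact vy=-4.648
  bounce: vy ← 0.73·4.648 = 3.393
Arc 6: start y=0.000, vy=3.393 → t=0.679, apex=0.576, x_land=62.984, impact vy=-3.393
  bounce: vy ← 0.73·3.393 = 2.477
Arc 7: start y=0.000, vy=2.477 → t=0.495, apex=0.307, x_land=66.263, impact vy=-2.477
  bounce: vy ← 0.73·2.477 = 1.808

1 2.498 13.397 16.536
2 2.390 7.139 32.356
3 1.745 3.804 43.906
4 1.274 2.027 52.336
5 0.930 1.080 58.491
6 0.679 0.576 62.984
7 0.495 0.307 66.263
final: 66.263 1.808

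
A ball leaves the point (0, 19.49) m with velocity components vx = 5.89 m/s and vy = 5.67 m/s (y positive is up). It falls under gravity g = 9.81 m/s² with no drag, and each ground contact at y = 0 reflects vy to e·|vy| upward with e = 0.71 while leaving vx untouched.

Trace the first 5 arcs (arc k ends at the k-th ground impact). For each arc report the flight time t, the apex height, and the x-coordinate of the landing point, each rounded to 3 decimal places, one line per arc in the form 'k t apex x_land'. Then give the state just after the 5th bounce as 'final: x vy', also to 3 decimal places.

1 2.653 21.129 15.629
2 2.947 10.651 32.988
3 2.092 5.369 45.312
4 1.486 2.707 54.063
5 1.055 1.364 60.276
final: 60.276 3.673

Arc 1: start y=19.490, vy=5.670 → t=2.653, apex=21.129, x_land=15.629, impact vy=-20.360
  bounce: vy ← 0.71·20.360 = 14.456
Arc 2: start y=0.000, vy=14.456 → t=2.947, apex=10.651, x_land=32.988, impact vy=-14.456
  bounce: vy ← 0.71·14.456 = 10.264
Arc 3: start y=0.000, vy=10.264 → t=2.092, apex=5.369, x_land=45.312, impact vy=-10.264
  bounce: vy ← 0.71·10.264 = 7.287
Arc 4: start y=0.000, vy=7.287 → t=1.486, apex=2.707, x_land=54.063, impact vy=-7.287
  bounce: vy ← 0.71·7.287 = 5.174
Arc 5: start y=0.000, vy=5.174 → t=1.055, apex=1.364, x_land=60.276, impact vy=-5.174
  bounce: vy ← 0.71·5.174 = 3.673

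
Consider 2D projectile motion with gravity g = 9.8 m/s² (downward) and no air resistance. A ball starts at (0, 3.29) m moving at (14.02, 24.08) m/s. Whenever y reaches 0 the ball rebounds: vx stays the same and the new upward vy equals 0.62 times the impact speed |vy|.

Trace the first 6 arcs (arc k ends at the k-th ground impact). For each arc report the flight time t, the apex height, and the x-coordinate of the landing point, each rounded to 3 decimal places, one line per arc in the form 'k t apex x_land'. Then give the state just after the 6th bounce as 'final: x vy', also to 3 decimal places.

1 5.047 32.874 70.763
2 3.212 12.637 115.793
3 1.991 4.858 143.711
4 1.235 1.867 161.021
5 0.765 0.718 171.752
6 0.475 0.276 178.406
final: 178.406 1.442

Arc 1: start y=3.290, vy=24.080 → t=5.047, apex=32.874, x_land=70.763, impact vy=-25.384
  bounce: vy ← 0.62·25.384 = 15.738
Arc 2: start y=0.000, vy=15.738 → t=3.212, apex=12.637, x_land=115.793, impact vy=-15.738
  bounce: vy ← 0.62·15.738 = 9.757
Arc 3: start y=0.000, vy=9.757 → t=1.991, apex=4.858, x_land=143.711, impact vy=-9.757
  bounce: vy ← 0.62·9.757 = 6.050
Arc 4: start y=0.000, vy=6.050 → t=1.235, apex=1.867, x_land=161.021, impact vy=-6.050
  bounce: vy ← 0.62·6.050 = 3.751
Arc 5: start y=0.000, vy=3.751 → t=0.765, apex=0.718, x_land=171.752, impact vy=-3.751
  bounce: vy ← 0.62·3.751 = 2.325
Arc 6: start y=0.000, vy=2.325 → t=0.475, apex=0.276, x_land=178.406, impact vy=-2.325
  bounce: vy ← 0.62·2.325 = 1.442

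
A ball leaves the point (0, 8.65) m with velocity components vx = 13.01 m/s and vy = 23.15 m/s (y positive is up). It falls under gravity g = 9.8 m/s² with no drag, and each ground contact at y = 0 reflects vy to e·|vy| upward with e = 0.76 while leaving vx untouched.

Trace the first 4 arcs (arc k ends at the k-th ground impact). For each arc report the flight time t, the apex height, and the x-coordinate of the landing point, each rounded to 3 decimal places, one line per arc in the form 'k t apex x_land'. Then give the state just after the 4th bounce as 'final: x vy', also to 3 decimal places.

Arc 1: start y=8.650, vy=23.150 → t=5.073, apex=35.993, x_land=65.993, impact vy=-26.561
  bounce: vy ← 0.76·26.561 = 20.186
Arc 2: start y=0.000, vy=20.186 → t=4.120, apex=20.790, x_land=119.589, impact vy=-20.186
  bounce: vy ← 0.76·20.186 = 15.341
Arc 3: start y=0.000, vy=15.341 → t=3.131, apex=12.008, x_land=160.322, impact vy=-15.341
  bounce: vy ← 0.76·15.341 = 11.659
Arc 4: start y=0.000, vy=11.659 → t=2.379, apex=6.936, x_land=191.279, impact vy=-11.659
  bounce: vy ← 0.76·11.659 = 8.861

1 5.073 35.993 65.993
2 4.120 20.790 119.589
3 3.131 12.008 160.322
4 2.379 6.936 191.279
final: 191.279 8.861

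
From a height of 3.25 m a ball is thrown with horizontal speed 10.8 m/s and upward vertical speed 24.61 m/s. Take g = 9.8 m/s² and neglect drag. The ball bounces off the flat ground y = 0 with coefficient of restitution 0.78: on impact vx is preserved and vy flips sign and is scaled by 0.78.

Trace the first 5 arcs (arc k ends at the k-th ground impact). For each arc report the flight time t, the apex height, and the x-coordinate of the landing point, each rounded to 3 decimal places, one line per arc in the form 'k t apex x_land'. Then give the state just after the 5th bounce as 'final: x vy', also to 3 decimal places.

Arc 1: start y=3.250, vy=24.610 → t=5.151, apex=34.151, x_land=55.633, impact vy=-25.872
  bounce: vy ← 0.78·25.872 = 20.180
Arc 2: start y=0.000, vy=20.180 → t=4.118, apex=20.777, x_land=100.111, impact vy=-20.180
  bounce: vy ← 0.78·20.180 = 15.740
Arc 3: start y=0.000, vy=15.740 → t=3.212, apex=12.641, x_land=134.805, impact vy=-15.740
  bounce: vy ← 0.78·15.740 = 12.278
Arc 4: start y=0.000, vy=12.278 → t=2.506, apex=7.691, x_land=161.865, impact vy=-12.278
  bounce: vy ← 0.78·12.278 = 9.576
Arc 5: start y=0.000, vy=9.576 → t=1.954, apex=4.679, x_land=182.973, impact vy=-9.576
  bounce: vy ← 0.78·9.576 = 7.470

1 5.151 34.151 55.633
2 4.118 20.777 100.111
3 3.212 12.641 134.805
4 2.506 7.691 161.865
5 1.954 4.679 182.973
final: 182.973 7.470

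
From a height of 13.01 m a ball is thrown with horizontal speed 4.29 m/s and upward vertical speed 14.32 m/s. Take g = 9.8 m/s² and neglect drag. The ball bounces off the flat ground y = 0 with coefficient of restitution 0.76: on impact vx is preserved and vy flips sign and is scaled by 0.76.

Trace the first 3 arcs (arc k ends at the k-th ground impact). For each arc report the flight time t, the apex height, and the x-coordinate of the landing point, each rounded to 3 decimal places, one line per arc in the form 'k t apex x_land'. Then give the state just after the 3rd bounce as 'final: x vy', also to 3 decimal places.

Arc 1: start y=13.010, vy=14.320 → t=3.650, apex=23.472, x_land=15.658, impact vy=-21.449
  bounce: vy ← 0.76·21.449 = 16.301
Arc 2: start y=0.000, vy=16.301 → t=3.327, apex=13.558, x_land=29.930, impact vy=-16.301
  bounce: vy ← 0.76·16.301 = 12.389
Arc 3: start y=0.000, vy=12.389 → t=2.528, apex=7.831, x_land=40.777, impact vy=-12.389
  bounce: vy ← 0.76·12.389 = 9.416

1 3.650 23.472 15.658
2 3.327 13.558 29.930
3 2.528 7.831 40.777
final: 40.777 9.416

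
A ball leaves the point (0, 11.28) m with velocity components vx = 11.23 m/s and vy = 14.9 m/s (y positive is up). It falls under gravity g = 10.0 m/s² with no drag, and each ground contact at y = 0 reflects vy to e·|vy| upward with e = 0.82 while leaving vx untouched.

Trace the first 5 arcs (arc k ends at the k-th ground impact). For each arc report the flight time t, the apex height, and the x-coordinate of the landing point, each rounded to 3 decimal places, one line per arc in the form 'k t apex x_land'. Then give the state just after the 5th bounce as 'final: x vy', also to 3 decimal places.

Arc 1: start y=11.280, vy=14.900 → t=3.606, apex=22.380, x_land=40.492, impact vy=-21.157
  bounce: vy ← 0.82·21.157 = 17.349
Arc 2: start y=0.000, vy=17.349 → t=3.470, apex=15.049, x_land=79.457, impact vy=-17.349
  bounce: vy ← 0.82·17.349 = 14.226
Arc 3: start y=0.000, vy=14.226 → t=2.845, apex=10.119, x_land=111.408, impact vy=-14.226
  bounce: vy ← 0.82·14.226 = 11.665
Arc 4: start y=0.000, vy=11.665 → t=2.333, apex=6.804, x_land=137.608, impact vy=-11.665
  bounce: vy ← 0.82·11.665 = 9.565
Arc 5: start y=0.000, vy=9.565 → t=1.913, apex=4.575, x_land=159.092, impact vy=-9.565
  bounce: vy ← 0.82·9.565 = 7.844

1 3.606 22.380 40.492
2 3.470 15.049 79.457
3 2.845 10.119 111.408
4 2.333 6.804 137.608
5 1.913 4.575 159.092
final: 159.092 7.844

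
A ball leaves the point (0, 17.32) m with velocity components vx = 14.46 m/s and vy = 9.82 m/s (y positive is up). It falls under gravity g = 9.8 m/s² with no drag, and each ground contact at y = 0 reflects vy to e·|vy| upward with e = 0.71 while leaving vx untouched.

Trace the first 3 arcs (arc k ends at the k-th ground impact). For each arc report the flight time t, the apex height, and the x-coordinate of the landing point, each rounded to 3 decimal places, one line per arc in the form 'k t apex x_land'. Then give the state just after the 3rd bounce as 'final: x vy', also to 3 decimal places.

1 3.132 22.240 45.296
2 3.025 11.211 89.040
3 2.148 5.652 120.099
final: 120.099 7.473

Arc 1: start y=17.320, vy=9.820 → t=3.132, apex=22.240, x_land=45.296, impact vy=-20.878
  bounce: vy ← 0.71·20.878 = 14.824
Arc 2: start y=0.000, vy=14.824 → t=3.025, apex=11.211, x_land=89.040, impact vy=-14.824
  bounce: vy ← 0.71·14.824 = 10.525
Arc 3: start y=0.000, vy=10.525 → t=2.148, apex=5.652, x_land=120.099, impact vy=-10.525
  bounce: vy ← 0.71·10.525 = 7.473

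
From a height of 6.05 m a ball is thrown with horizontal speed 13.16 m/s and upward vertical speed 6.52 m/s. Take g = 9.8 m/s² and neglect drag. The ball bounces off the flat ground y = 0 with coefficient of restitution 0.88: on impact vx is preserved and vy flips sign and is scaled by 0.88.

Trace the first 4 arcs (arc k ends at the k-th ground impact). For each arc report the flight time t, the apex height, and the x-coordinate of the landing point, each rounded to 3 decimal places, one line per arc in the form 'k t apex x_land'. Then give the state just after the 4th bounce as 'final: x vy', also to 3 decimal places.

1 1.960 8.219 25.799
2 2.279 6.365 55.796
3 2.006 4.929 82.193
4 1.765 3.817 105.423
final: 105.423 7.611

Arc 1: start y=6.050, vy=6.520 → t=1.960, apex=8.219, x_land=25.799, impact vy=-12.692
  bounce: vy ← 0.88·12.692 = 11.169
Arc 2: start y=0.000, vy=11.169 → t=2.279, apex=6.365, x_land=55.796, impact vy=-11.169
  bounce: vy ← 0.88·11.169 = 9.829
Arc 3: start y=0.000, vy=9.829 → t=2.006, apex=4.929, x_land=82.193, impact vy=-9.829
  bounce: vy ← 0.88·9.829 = 8.649
Arc 4: start y=0.000, vy=8.649 → t=1.765, apex=3.817, x_land=105.423, impact vy=-8.649
  bounce: vy ← 0.88·8.649 = 7.611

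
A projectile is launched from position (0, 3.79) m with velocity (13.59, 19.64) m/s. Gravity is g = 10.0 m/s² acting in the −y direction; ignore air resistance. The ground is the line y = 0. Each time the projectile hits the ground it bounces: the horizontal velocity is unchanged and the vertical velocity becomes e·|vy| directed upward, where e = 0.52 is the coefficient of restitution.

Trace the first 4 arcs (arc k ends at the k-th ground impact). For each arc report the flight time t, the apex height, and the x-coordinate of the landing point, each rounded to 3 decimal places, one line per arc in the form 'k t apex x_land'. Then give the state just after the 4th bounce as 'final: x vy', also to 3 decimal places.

1 4.112 23.076 55.886
2 2.234 6.240 86.250
3 1.162 1.687 102.039
4 0.604 0.456 110.249
final: 110.249 1.571

Arc 1: start y=3.790, vy=19.640 → t=4.112, apex=23.076, x_land=55.886, impact vy=-21.483
  bounce: vy ← 0.52·21.483 = 11.171
Arc 2: start y=0.000, vy=11.171 → t=2.234, apex=6.240, x_land=86.250, impact vy=-11.171
  bounce: vy ← 0.52·11.171 = 5.809
Arc 3: start y=0.000, vy=5.809 → t=1.162, apex=1.687, x_land=102.039, impact vy=-5.809
  bounce: vy ← 0.52·5.809 = 3.021
Arc 4: start y=0.000, vy=3.021 → t=0.604, apex=0.456, x_land=110.249, impact vy=-3.021
  bounce: vy ← 0.52·3.021 = 1.571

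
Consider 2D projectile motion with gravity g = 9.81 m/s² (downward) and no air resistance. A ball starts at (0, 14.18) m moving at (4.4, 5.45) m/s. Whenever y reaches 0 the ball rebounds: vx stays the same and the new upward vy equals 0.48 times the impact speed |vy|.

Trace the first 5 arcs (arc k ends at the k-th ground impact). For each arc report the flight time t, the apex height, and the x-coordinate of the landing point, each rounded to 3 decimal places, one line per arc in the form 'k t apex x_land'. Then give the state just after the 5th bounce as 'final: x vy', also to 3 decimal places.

1 2.344 15.694 10.315
2 1.717 3.616 17.870
3 0.824 0.833 21.497
4 0.396 0.192 23.238
5 0.190 0.044 24.074
final: 24.074 0.447

Arc 1: start y=14.180, vy=5.450 → t=2.344, apex=15.694, x_land=10.315, impact vy=-17.547
  bounce: vy ← 0.48·17.547 = 8.423
Arc 2: start y=0.000, vy=8.423 → t=1.717, apex=3.616, x_land=17.870, impact vy=-8.423
  bounce: vy ← 0.48·8.423 = 4.043
Arc 3: start y=0.000, vy=4.043 → t=0.824, apex=0.833, x_land=21.497, impact vy=-4.043
  bounce: vy ← 0.48·4.043 = 1.941
Arc 4: start y=0.000, vy=1.941 → t=0.396, apex=0.192, x_land=23.238, impact vy=-1.941
  bounce: vy ← 0.48·1.941 = 0.931
Arc 5: start y=0.000, vy=0.931 → t=0.190, apex=0.044, x_land=24.074, impact vy=-0.931
  bounce: vy ← 0.48·0.931 = 0.447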